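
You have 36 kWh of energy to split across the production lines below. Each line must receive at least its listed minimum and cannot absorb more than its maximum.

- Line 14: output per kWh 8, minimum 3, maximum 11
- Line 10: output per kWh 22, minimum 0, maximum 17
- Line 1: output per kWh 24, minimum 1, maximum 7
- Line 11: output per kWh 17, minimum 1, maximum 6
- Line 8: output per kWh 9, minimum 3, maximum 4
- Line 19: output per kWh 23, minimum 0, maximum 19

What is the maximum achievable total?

Meeting every minimum uses 3+0+1+1+3+0 = 8 kWh, leaving 28.
Rank by output per kWh: Line 1 24 > Line 19 23 > Line 10 22 > Line 11 17 > Line 8 9 > Line 14 8.
Line 1: +6 to 7 (cap) — 22 left.
Line 19: +19 to 19 (cap) — 3 left.
Only 3 left; Line 10 takes them to reach 3.
Total = 8×3 + 22×3 + 24×7 + 17×1 + 9×3 + 23×19 = 739.

739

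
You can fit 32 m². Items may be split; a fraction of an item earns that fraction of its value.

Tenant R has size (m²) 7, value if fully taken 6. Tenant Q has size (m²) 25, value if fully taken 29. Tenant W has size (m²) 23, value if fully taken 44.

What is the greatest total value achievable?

54.44

Sort by value density: Tenant W 44/23≈1.91, Tenant Q 29/25≈1.16, Tenant R 6/7≈0.857.
All 23 m² of Tenant W fit (value 44) → 9 remain.
9 m² left: a 9/25 share of Tenant Q gives 29×9/25 = 10.44.
Total value = 54.44.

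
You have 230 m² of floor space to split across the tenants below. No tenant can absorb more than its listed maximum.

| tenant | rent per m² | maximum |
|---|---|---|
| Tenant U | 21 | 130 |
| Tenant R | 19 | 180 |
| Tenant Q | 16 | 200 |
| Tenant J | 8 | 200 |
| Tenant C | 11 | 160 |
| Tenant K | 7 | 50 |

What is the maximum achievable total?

4630

Order the tenants by rent per m²: Tenant U 21 > Tenant R 19 > Tenant Q 16 > Tenant C 11 > Tenant J 8 > Tenant K 7.
Tenant U: +130 to 130 (cap) — 100 left.
Tenant R: +100 (room for 180) → 100. Pool exhausted.
Total = 21×130 + 19×100 = 4630.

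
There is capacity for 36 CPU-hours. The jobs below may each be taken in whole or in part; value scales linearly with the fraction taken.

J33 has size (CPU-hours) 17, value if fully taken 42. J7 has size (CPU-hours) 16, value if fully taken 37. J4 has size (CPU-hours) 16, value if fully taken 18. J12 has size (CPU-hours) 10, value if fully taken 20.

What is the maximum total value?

Sort by value density: J33 42/17≈2.47, J7 37/16≈2.31, J12 20/10≈2, J4 18/16≈1.12.
Take all of J33 (17 CPU-hours, value 42) → 19 CPU-hours left.
All 16 CPU-hours of J7 fit (value 37) → 3 remain.
3 CPU-hours left: a 3/10 share of J12 gives 20×3/10 = 6.
Total value = 85.

85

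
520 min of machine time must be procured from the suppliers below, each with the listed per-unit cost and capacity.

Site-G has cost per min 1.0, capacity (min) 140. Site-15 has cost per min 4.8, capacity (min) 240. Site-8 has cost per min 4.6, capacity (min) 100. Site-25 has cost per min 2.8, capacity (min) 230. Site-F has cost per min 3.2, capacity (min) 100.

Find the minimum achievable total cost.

1334

Fill from the cheapest supplier first.
Take 140 from Site-G at 1.0 → need 380 more.
Take 230 from Site-25 at 2.8 → need 150 more.
Site-F (3.2): use full 100 → 50 min to go.
Take 50 from Site-8 at 4.6 to finish.
Site-15: unused.
Cost = 140×1.0 + 230×2.8 + 100×3.2 + 50×4.6 = 1334.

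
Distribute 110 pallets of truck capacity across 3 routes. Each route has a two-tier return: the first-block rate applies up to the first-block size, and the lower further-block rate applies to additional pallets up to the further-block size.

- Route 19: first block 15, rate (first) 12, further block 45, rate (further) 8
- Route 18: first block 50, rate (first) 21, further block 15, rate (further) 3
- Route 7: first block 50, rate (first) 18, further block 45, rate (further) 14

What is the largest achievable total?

Order all 6 blocks by rate: Route 18/T1 21 > Route 7/T1 18 > Route 7/T2 14 > Route 19/T1 12 > Route 19/T2 8 > Route 18/T2 3.
Fill Route 18 T1 block (50 at 21) ; 60 left.
Fill Route 7 T1 block (50 at 18) ; 10 left.
Route 7 T2 at 14: only 10 left, fill 10.
Total = 21×50 + 18×50 + 14×10 = 2090.

2090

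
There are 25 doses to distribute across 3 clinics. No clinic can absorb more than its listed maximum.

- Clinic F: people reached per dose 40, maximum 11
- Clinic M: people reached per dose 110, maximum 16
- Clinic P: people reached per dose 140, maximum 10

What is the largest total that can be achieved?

3050

Highest people reached per dose first: Clinic P 140 > Clinic M 110 > Clinic F 40.
Clinic P: +10 to 10 (cap) — 15 left.
Only 15 left; Clinic M takes them to reach 15.
Total = 110×15 + 140×10 = 3050.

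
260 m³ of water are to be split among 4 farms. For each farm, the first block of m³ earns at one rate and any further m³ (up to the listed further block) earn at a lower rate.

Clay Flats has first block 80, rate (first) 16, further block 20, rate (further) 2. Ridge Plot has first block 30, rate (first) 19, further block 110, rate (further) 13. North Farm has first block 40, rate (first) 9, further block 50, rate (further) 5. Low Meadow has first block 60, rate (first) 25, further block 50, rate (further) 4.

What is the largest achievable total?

Treat each block as its own option and order by rate: Low Meadow/tier1 25 > Ridge Plot/tier1 19 > Clay Flats/tier1 16 > Ridge Plot/tier2 13 > North Farm/tier1 9 > North Farm/tier2 5 > Low Meadow/tier2 4 > Clay Flats/tier2 2.
Low Meadow/tier1 (25): +60 ; 200 left.
Fill Ridge Plot tier1 block (30 at 19) ; 170 left.
Clay Flats tier1 at 16: fill all 80 ; 90 left.
90 remain; put them into Ridge Plot tier2 at 13.
Total = 25×60 + 19×30 + 16×80 + 13×90 = 4520.

4520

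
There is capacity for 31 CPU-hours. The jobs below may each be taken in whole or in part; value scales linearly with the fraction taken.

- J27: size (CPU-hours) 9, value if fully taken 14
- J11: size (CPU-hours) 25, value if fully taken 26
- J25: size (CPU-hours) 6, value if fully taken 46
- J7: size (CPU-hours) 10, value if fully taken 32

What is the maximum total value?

98.24

Rank by value-to-size ratio: J25 46/6≈7.67, J7 32/10≈3.2, J27 14/9≈1.56, J11 26/25≈1.04.
Take all of J25 (6 CPU-hours, value 46) — 25 CPU-hours left.
Take all of J7 (10 CPU-hours, value 32) — 15 CPU-hours left.
J27: take in full, 9 CPU-hours for value 14 — 6 left.
Fill the last 6 CPU-hours with part of J11: 6/25 of it earns 6.24.
Total value = 98.24.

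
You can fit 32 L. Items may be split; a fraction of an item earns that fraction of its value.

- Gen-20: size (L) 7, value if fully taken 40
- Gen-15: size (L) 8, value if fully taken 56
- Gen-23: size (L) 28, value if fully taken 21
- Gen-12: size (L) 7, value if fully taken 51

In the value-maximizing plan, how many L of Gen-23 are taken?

10

Sort by value density: Gen-12 51/7≈7.29, Gen-15 56/8≈7, Gen-20 40/7≈5.71, Gen-23 21/28≈0.75.
All 7 L of Gen-12 fit (value 51) — 25 remain.
All 8 L of Gen-15 fit (value 56) — 17 remain.
Take all of Gen-20 (7 L, value 40) — 10 L left.
Fill the last 10 L with part of Gen-23: 10/28 of it earns 7.5.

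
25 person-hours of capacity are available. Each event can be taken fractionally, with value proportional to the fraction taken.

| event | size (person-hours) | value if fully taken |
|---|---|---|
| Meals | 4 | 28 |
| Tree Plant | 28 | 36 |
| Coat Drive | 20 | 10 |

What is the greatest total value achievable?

55

Best value per unit of size first: Meals 28/4≈7, Tree Plant 36/28≈1.29, Coat Drive 10/20≈0.5.
All 4 person-hours of Meals fit (value 28) → 21 remain.
Only 21 person-hours remain; take 21/28 of Tree Plant for value 36×21/28 = 27.
Total value = 55.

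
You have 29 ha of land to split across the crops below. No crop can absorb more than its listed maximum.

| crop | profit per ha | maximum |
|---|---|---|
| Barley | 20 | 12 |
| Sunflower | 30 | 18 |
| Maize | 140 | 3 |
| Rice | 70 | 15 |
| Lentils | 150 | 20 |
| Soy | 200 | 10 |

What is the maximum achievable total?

4850

Rank by profit per ha: Soy 200 > Lentils 150 > Maize 140 > Rice 70 > Sunflower 30 > Barley 20.
Soy takes 10 to reach its cap of 10 → 19 left.
Lentils: +19 (room for 20) → 19. Pool exhausted.
Total = 150×19 + 200×10 = 4850.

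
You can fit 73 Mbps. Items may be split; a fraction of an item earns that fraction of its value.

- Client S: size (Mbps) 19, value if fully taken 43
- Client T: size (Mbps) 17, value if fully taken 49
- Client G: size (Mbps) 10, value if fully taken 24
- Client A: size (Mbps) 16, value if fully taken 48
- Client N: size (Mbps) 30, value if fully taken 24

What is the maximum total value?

172.8

Best value per unit of size first: Client A 48/16≈3, Client T 49/17≈2.88, Client G 24/10≈2.4, Client S 43/19≈2.26, Client N 24/30≈0.8.
Client A: take in full, 16 Mbps for value 48 — 57 left.
Take all of Client T (17 Mbps, value 49) — 40 Mbps left.
Client G: take in full, 10 Mbps for value 24 — 30 left.
All 19 Mbps of Client S fit (value 43) — 11 remain.
Fill the last 11 Mbps with part of Client N: 11/30 of it earns 8.8.
Total value = 172.8.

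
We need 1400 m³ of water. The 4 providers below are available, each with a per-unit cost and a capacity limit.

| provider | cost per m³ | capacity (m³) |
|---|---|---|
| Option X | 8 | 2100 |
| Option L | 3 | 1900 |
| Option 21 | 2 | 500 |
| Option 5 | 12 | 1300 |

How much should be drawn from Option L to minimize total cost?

Cheapest first:
Take 500 from Option 21 at 2 — need 900 more.
Option L (3): take the remaining 900 — done.
Option X, Option 5: unused.

900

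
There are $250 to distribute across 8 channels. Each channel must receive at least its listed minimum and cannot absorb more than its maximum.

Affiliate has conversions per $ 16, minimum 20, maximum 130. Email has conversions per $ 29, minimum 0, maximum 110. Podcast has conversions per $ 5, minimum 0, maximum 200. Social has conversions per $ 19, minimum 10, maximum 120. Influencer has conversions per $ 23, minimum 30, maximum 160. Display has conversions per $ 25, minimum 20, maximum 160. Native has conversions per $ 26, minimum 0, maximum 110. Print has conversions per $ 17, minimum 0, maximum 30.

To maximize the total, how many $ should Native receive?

Meeting every minimum uses 20+0+0+10+30+20+0+0 = 80 $, leaving 170.
Highest conversions per $ first: Email 29 > Native 26 > Display 25 > Influencer 23 > Social 19 > Print 17 > Affiliate 16 > Podcast 5.
Email takes 110 more to reach its cap of 110 → 60 left.
Native has room for 110 more but only 60 remain, so it gets 60.

60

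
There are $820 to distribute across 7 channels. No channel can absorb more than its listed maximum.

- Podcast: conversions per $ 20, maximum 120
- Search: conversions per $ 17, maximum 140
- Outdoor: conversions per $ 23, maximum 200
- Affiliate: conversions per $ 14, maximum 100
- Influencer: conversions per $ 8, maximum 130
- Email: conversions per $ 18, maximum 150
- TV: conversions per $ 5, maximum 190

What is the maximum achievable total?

14360

Rank by conversions per $: Outdoor 23 > Podcast 20 > Email 18 > Search 17 > Affiliate 14 > Influencer 8 > TV 5.
Outdoor takes 200 to reach its cap of 200 → 620 left.
Podcast takes 120 to reach its cap of 120 → 500 left.
Email: +150 to 150 (cap) → 350 left.
Search: +140 to 140 (cap) → 210 left.
Give Affiliate 100 to hit its cap of 100 → 110 left.
Influencer: +110 (room for 130) → 110. Pool exhausted.
Total = 20×120 + 17×140 + 23×200 + 14×100 + 8×110 + 18×150 = 14360.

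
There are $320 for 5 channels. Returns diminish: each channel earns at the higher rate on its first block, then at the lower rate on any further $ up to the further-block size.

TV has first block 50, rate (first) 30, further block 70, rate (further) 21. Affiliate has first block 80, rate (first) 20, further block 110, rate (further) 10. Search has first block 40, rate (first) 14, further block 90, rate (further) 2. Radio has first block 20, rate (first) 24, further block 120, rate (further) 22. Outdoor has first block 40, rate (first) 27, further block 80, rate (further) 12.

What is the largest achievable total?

7570

Rank every tier by rate: TV/first 30 > Outdoor/first 27 > Radio/first 24 > Radio/second 22 > TV/second 21 > Affiliate/first 20 > Search/first 14 > Outdoor/second 12 > Affiliate/second 10 > Search/second 2.
TV/first (30): +50 — 270 left.
Fill Outdoor first block (40 at 27) — 230 left.
Fill Radio first block (20 at 24) — 210 left.
Radio/second (22): +120 — 90 left.
TV second at 21: fill all 70 — 20 left.
20 remain; put them into Affiliate first at 20.
Total = 30×50 + 27×40 + 24×20 + 22×120 + 21×70 + 20×20 = 7570.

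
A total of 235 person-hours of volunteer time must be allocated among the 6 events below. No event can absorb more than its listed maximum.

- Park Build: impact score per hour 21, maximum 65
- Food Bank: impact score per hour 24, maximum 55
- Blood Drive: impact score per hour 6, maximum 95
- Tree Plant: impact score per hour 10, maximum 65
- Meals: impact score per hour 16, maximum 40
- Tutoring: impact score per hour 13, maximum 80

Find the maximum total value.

Rank by impact score per hour: Food Bank 24 > Park Build 21 > Meals 16 > Tutoring 13 > Tree Plant 10 > Blood Drive 6.
Food Bank takes 55 to reach its cap of 55 → 180 left.
Park Build: +65 to 65 (cap) → 115 left.
Give Meals 40 to hit its cap of 40 → 75 left.
Tutoring has room for 80 but only 75 remain, so it gets 75.
Total = 21×65 + 24×55 + 16×40 + 13×75 = 4300.

4300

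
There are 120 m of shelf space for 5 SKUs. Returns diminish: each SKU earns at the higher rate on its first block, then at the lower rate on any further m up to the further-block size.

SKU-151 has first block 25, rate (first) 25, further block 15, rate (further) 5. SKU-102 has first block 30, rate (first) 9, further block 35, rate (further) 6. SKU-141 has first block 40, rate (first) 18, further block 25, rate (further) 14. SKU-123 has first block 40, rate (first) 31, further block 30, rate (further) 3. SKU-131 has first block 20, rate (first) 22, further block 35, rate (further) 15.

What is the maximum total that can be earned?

Order all 10 blocks by rate: SKU-123/tier1 31 > SKU-151/tier1 25 > SKU-131/tier1 22 > SKU-141/tier1 18 > SKU-131/tier2 15 > SKU-141/tier2 14 > SKU-102/tier1 9 > SKU-102/tier2 6 > SKU-151/tier2 5 > SKU-123/tier2 3.
Fill SKU-123 tier1 block (40 at 31) → 80 left.
SKU-151/tier1 (25): +25 → 55 left.
SKU-131 tier1 at 22: fill all 20 → 35 left.
SKU-141/tier1: +35 of 40 at 18; pool empty.
Total = 31×40 + 25×25 + 22×20 + 18×35 = 2935.

2935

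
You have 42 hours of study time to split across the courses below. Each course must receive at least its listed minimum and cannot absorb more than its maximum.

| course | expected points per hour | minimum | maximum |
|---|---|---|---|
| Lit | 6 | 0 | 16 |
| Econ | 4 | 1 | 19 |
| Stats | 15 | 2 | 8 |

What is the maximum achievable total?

Meeting every minimum uses 0+1+2 = 3 hours, leaving 39.
Order the courses by expected points per hour: Stats 15 > Lit 6 > Econ 4.
Stats takes 6 more to reach its cap of 8 → 33 left.
Give Lit 16 more to hit its cap of 16 → 17 left.
Only 17 left; Econ takes them to reach 18.
Total = 6×16 + 4×18 + 15×8 = 288.

288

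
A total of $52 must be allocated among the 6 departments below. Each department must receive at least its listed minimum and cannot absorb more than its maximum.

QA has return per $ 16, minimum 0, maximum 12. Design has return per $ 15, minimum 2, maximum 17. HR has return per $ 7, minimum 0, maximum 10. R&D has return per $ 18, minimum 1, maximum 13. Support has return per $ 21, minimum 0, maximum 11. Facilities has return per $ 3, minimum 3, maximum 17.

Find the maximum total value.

861

Meeting every minimum uses 0+2+0+1+0+3 = 6 $, leaving 46.
Order the departments by return per $: Support 21 > R&D 18 > QA 16 > Design 15 > HR 7 > Facilities 3.
Support takes 11 more to reach its cap of 11 → 35 left.
Give R&D 12 more to hit its cap of 13 → 23 left.
Give QA 12 more to hit its cap of 12 → 11 left.
Design: +11 (room for 15) → 13. Pool exhausted.
Total = 16×12 + 15×13 + 18×13 + 21×11 + 3×3 = 861.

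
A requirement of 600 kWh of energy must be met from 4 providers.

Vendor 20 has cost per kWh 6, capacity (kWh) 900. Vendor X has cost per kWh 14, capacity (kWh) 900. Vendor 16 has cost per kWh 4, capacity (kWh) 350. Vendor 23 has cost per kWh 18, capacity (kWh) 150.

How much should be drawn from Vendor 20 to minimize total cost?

250

Fill from the cheapest provider first.
Vendor 16 at 4: take all 350 kWh → 250 still needed.
Take 250 from Vendor 20 at 6 to finish.
Vendor X, Vendor 23: unused.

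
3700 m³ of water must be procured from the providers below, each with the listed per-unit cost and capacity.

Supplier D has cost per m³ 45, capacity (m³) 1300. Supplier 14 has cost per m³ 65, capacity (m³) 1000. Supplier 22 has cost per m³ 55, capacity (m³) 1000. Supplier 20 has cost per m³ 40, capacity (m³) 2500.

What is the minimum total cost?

154000

Use providers in increasing cost order.
Supplier 20 (40): use full 2500 — 1200 m³ to go.
Take 1200 from Supplier D at 45 to finish.
Supplier 22, Supplier 14: unused.
Cost = 2500×40 + 1200×45 = 154000.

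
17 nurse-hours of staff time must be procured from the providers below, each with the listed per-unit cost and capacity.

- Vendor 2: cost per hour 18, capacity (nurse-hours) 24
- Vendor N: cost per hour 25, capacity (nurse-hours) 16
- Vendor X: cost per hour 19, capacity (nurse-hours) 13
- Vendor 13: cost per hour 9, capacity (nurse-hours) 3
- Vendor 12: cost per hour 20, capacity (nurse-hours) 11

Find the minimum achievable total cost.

279

Fill from the cheapest provider first.
Vendor 13 (9): use full 3 — 14 nurse-hours to go.
Vendor 2 (18): take the remaining 14 — done.
Vendor X, Vendor 12, Vendor N: unused.
Cost = 3×9 + 14×18 = 279.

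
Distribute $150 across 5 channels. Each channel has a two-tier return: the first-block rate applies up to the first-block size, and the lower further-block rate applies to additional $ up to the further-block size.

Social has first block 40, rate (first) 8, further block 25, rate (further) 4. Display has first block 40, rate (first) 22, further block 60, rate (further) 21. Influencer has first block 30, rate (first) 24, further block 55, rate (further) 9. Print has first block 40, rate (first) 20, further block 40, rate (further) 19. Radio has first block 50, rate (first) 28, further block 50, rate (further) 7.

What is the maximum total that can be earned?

3630

Order all 10 blocks by rate: Radio/T1 28 > Influencer/T1 24 > Display/T1 22 > Display/T2 21 > Print/T1 20 > Print/T2 19 > Influencer/T2 9 > Social/T1 8 > Radio/T2 7 > Social/T2 4.
Radio T1 at 28: fill all 50 → 100 left.
Influencer/T1 (24): +30 → 70 left.
Display/T1 (22): +40 → 30 left.
30 remain; put them into Display T2 at 21.
Total = 28×50 + 24×30 + 22×40 + 21×30 = 3630.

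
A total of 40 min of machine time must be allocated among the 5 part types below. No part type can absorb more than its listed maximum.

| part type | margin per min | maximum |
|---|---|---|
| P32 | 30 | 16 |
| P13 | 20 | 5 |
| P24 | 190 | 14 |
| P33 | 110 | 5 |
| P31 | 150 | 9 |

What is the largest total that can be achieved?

Rank by margin per min: P24 190 > P31 150 > P33 110 > P32 30 > P13 20.
P24 takes 14 to reach its cap of 14 ; 26 left.
Give P31 9 to hit its cap of 9 ; 17 left.
Give P33 5 to hit its cap of 5 ; 12 left.
P32: +12 (room for 16) → 12. Pool exhausted.
Total = 30×12 + 190×14 + 110×5 + 150×9 = 4920.

4920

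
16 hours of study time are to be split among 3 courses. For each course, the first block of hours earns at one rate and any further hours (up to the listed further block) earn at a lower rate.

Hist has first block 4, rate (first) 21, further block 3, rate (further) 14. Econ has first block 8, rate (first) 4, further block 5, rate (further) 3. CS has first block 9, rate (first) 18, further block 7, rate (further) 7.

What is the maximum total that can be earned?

288

Rank every tier by rate: Hist/T1 21 > CS/T1 18 > Hist/T2 14 > CS/T2 7 > Econ/T1 4 > Econ/T2 3.
Hist/T1 (21): +4 → 12 left.
CS/T1 (18): +9 → 3 left.
Hist/T2 (14): +3 → 0 left.
Total = 21×4 + 18×9 + 14×3 = 288.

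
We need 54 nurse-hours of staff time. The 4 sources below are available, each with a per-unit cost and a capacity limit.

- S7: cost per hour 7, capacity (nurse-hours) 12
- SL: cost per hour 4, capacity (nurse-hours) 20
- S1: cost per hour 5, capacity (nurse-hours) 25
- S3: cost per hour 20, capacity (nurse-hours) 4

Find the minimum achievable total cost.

268

Cheapest first:
SL at 4: take all 20 nurse-hours ; 34 still needed.
S1 at 5: take all 25 nurse-hours ; 9 still needed.
S7 at 7: take 9 of its 12 ; requirement met.
S3: unused.
Cost = 20×4 + 25×5 + 9×7 = 268.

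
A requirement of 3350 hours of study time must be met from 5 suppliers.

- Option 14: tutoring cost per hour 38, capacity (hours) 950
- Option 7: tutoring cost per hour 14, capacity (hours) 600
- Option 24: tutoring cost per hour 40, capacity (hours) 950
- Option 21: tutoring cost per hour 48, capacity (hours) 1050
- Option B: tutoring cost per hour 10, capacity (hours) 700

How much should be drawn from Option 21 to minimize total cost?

150

Use suppliers in increasing cost order.
Option B (10): use full 700 — 2650 hours to go.
Option 7 (14): use full 600 — 2050 hours to go.
Option 14 (38): use full 950 — 1100 hours to go.
Option 24 (40): use full 950 — 150 hours to go.
Take 150 from Option 21 at 48 to finish.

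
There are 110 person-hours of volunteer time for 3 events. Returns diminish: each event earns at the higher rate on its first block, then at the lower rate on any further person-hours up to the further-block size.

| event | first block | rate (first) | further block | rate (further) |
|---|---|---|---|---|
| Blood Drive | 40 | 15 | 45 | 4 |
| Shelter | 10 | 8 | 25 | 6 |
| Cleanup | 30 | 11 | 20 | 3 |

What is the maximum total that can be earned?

1180

Rank every tier by rate: Blood Drive/first 15 > Cleanup/first 11 > Shelter/first 8 > Shelter/second 6 > Blood Drive/second 4 > Cleanup/second 3.
Blood Drive/first (15): +40 ; 70 left.
Cleanup first at 11: fill all 30 ; 40 left.
Shelter first at 8: fill all 10 ; 30 left.
Fill Shelter second block (25 at 6) ; 5 left.
Blood Drive second at 4: only 5 left, fill 5.
Total = 15×40 + 11×30 + 8×10 + 6×25 + 4×5 = 1180.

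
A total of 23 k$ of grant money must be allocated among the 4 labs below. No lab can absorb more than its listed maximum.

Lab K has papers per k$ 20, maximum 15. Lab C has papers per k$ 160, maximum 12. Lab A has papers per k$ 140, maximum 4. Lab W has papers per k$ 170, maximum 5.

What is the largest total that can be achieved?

3370

Rank by papers per k$: Lab W 170 > Lab C 160 > Lab A 140 > Lab K 20.
Lab W takes 5 to reach its cap of 5 → 18 left.
Lab C takes 12 to reach its cap of 12 → 6 left.
Lab A takes 4 to reach its cap of 4 → 2 left.
Only 2 left; Lab K takes them to reach 2.
Total = 20×2 + 160×12 + 140×4 + 170×5 = 3370.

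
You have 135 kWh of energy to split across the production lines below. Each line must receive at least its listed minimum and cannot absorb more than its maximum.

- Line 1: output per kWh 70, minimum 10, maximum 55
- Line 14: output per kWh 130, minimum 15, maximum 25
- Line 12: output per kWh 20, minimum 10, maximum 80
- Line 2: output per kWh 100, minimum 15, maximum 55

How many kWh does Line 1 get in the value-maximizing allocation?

45

Meeting every minimum uses 10+15+10+15 = 50 kWh, leaving 85.
Highest output per kWh first: Line 14 130 > Line 2 100 > Line 1 70 > Line 12 20.
Give Line 14 10 more to hit its cap of 25 — 75 left.
Line 2: +40 to 55 (cap) — 35 left.
Only 35 left; Line 1 takes them to reach 45.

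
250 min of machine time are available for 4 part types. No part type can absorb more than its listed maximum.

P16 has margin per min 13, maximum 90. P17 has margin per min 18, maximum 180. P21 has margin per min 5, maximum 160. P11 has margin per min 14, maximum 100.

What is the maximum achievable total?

Highest margin per min first: P17 18 > P11 14 > P16 13 > P21 5.
P17: +180 to 180 (cap) ; 70 left.
Only 70 left; P11 takes them to reach 70.
Total = 18×180 + 14×70 = 4220.

4220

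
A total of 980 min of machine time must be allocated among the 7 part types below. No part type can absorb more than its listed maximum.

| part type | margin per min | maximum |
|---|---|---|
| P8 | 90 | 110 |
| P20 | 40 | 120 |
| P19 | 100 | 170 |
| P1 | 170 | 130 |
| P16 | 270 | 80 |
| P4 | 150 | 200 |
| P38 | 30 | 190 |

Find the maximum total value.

Highest margin per min first: P16 270 > P1 170 > P4 150 > P19 100 > P8 90 > P20 40 > P38 30.
P16 takes 80 to reach its cap of 80 — 900 left.
P1 takes 130 to reach its cap of 130 — 770 left.
Give P4 200 to hit its cap of 200 — 570 left.
P19 takes 170 to reach its cap of 170 — 400 left.
P8 takes 110 to reach its cap of 110 — 290 left.
P20 takes 120 to reach its cap of 120 — 170 left.
P38: +170 (room for 190) → 170. Pool exhausted.
Total = 90×110 + 40×120 + 100×170 + 170×130 + 270×80 + 150×200 + 30×170 = 110500.

110500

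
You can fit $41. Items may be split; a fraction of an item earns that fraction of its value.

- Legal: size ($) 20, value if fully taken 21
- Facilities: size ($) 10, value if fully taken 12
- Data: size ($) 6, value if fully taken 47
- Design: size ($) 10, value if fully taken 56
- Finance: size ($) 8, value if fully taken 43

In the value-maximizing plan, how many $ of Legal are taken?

7

Best value per unit of size first: Data 47/6≈7.83, Design 56/10≈5.6, Finance 43/8≈5.38, Facilities 12/10≈1.2, Legal 21/20≈1.05.
Take all of Data (6 $, value 47) — 35 $ left.
Design: take in full, 10 $ for value 56 — 25 left.
Take all of Finance (8 $, value 43) — 17 $ left.
Facilities: take in full, 10 $ for value 12 — 7 left.
Fill the last 7 $ with part of Legal: 7/20 of it earns 7.35.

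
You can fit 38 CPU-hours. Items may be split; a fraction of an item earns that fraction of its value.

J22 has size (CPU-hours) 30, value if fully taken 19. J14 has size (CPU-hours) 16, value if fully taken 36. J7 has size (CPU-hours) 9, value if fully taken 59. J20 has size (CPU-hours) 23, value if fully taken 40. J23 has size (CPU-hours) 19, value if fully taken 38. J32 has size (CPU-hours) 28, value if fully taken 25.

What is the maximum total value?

121

Best value per unit of size first: J7 59/9≈6.56, J14 36/16≈2.25, J23 38/19≈2, J20 40/23≈1.74, J32 25/28≈0.893, J22 19/30≈0.633.
Take all of J7 (9 CPU-hours, value 59) — 29 CPU-hours left.
All 16 CPU-hours of J14 fit (value 36) — 13 remain.
13 CPU-hours left: a 13/19 share of J23 gives 38×13/19 = 26.
Total value = 121.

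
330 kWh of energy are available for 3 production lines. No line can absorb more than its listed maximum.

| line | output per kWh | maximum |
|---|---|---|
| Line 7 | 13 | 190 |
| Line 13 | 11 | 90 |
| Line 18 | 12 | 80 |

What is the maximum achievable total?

4090

Order the production lines by output per kWh: Line 7 13 > Line 18 12 > Line 13 11.
Line 7: +190 to 190 (cap) ; 140 left.
Line 18 takes 80 to reach its cap of 80 ; 60 left.
Only 60 left; Line 13 takes them to reach 60.
Total = 13×190 + 11×60 + 12×80 = 4090.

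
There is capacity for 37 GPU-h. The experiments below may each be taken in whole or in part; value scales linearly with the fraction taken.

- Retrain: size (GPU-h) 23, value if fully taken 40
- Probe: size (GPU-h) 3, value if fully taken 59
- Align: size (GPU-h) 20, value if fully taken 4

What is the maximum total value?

101.2

Rank by value-to-size ratio: Probe 59/3≈19.7, Retrain 40/23≈1.74, Align 4/20≈0.2.
All 3 GPU-h of Probe fit (value 59) ; 34 remain.
Retrain: take in full, 23 GPU-h for value 40 ; 11 left.
Only 11 GPU-h remain; take 11/20 of Align for value 4×11/20 = 2.2.
Total value = 101.2.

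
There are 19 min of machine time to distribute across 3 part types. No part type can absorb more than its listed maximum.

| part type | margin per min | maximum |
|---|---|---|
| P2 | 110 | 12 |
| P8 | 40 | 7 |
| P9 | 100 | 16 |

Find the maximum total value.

2020

Order the part types by margin per min: P2 110 > P9 100 > P8 40.
P2: +12 to 12 (cap) → 7 left.
Only 7 left; P9 takes them to reach 7.
Total = 110×12 + 100×7 = 2020.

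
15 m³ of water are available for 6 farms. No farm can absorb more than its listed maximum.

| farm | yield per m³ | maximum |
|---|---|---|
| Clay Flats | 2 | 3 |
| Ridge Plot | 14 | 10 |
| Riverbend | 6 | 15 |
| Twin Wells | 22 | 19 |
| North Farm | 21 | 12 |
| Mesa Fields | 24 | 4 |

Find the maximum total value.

338

Highest yield per m³ first: Mesa Fields 24 > Twin Wells 22 > North Farm 21 > Ridge Plot 14 > Riverbend 6 > Clay Flats 2.
Mesa Fields: +4 to 4 (cap) — 11 left.
Twin Wells: +11 (room for 19) → 11. Pool exhausted.
Total = 22×11 + 24×4 = 338.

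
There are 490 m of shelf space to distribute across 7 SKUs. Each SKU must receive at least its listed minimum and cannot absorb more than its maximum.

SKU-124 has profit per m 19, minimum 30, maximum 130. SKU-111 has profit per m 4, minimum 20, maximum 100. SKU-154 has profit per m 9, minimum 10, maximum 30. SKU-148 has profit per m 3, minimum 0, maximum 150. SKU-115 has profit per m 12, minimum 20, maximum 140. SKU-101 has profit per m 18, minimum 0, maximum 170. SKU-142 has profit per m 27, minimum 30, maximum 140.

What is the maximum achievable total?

9720

Meeting every minimum uses 30+20+10+0+20+0+30 = 110 m, leaving 380.
Rank by profit per m: SKU-142 27 > SKU-124 19 > SKU-101 18 > SKU-115 12 > SKU-154 9 > SKU-111 4 > SKU-148 3.
Give SKU-142 110 more to hit its cap of 140 — 270 left.
SKU-124: +100 to 130 (cap) — 170 left.
SKU-101 takes 170 more to reach its cap of 170 — 0 left.
Total = 19×130 + 4×20 + 9×10 + 12×20 + 18×170 + 27×140 = 9720.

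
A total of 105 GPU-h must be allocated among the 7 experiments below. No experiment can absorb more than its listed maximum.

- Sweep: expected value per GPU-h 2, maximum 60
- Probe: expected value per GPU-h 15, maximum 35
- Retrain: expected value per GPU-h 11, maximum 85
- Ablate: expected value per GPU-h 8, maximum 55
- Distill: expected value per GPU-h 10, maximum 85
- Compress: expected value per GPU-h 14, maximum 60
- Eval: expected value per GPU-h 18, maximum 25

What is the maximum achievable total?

Order the experiments by expected value per GPU-h: Eval 18 > Probe 15 > Compress 14 > Retrain 11 > Distill 10 > Ablate 8 > Sweep 2.
Give Eval 25 to hit its cap of 25 → 80 left.
Give Probe 35 to hit its cap of 35 → 45 left.
Compress: +45 (room for 60) → 45. Pool exhausted.
Total = 15×35 + 14×45 + 18×25 = 1605.

1605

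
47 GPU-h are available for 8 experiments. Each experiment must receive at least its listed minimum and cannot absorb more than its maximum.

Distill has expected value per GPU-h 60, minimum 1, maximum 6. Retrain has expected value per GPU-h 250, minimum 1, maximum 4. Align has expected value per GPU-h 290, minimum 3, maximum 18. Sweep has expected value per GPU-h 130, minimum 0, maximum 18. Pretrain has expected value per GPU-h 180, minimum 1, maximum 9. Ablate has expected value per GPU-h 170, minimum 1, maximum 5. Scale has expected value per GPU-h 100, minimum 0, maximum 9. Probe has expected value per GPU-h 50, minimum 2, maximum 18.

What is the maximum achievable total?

Meeting every minimum uses 1+1+3+0+1+1+0+2 = 9 GPU-h, leaving 38.
Rank by expected value per GPU-h: Align 290 > Retrain 250 > Pretrain 180 > Ablate 170 > Sweep 130 > Scale 100 > Distill 60 > Probe 50.
Align: +15 to 18 (cap) — 23 left.
Retrain: +3 to 4 (cap) — 20 left.
Pretrain takes 8 more to reach its cap of 9 — 12 left.
Give Ablate 4 more to hit its cap of 5 — 8 left.
Sweep: +8 (room for 18) → 8. Pool exhausted.
Total = 60×1 + 250×4 + 290×18 + 130×8 + 180×9 + 170×5 + 50×2 = 9890.

9890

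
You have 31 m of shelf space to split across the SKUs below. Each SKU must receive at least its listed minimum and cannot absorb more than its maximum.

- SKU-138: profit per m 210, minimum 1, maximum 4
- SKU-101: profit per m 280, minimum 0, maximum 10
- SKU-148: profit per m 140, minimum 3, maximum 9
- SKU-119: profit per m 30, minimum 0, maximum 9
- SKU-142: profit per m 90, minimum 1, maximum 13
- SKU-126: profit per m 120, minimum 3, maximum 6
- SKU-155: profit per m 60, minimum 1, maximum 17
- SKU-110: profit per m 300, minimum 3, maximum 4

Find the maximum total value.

Meeting every minimum uses 1+0+3+0+1+3+1+3 = 12 m, leaving 19.
Highest profit per m first: SKU-110 300 > SKU-101 280 > SKU-138 210 > SKU-148 140 > SKU-126 120 > SKU-142 90 > SKU-155 60 > SKU-119 30.
SKU-110: +1 to 4 (cap) — 18 left.
SKU-101: +10 to 10 (cap) — 8 left.
SKU-138: +3 to 4 (cap) — 5 left.
SKU-148: +5 (room for 6) → 8. Pool exhausted.
Total = 210×4 + 280×10 + 140×8 + 90×1 + 120×3 + 60×1 + 300×4 = 6470.

6470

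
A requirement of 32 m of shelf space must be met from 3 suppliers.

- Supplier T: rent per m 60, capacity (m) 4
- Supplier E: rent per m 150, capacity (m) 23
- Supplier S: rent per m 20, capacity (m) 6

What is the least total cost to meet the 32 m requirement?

Cheapest first:
Take 6 from Supplier S at 20 → need 26 more.
Supplier T (60): use full 4 → 22 m to go.
Supplier E (150): take the remaining 22 → done.
Cost = 6×20 + 4×60 + 22×150 = 3660.

3660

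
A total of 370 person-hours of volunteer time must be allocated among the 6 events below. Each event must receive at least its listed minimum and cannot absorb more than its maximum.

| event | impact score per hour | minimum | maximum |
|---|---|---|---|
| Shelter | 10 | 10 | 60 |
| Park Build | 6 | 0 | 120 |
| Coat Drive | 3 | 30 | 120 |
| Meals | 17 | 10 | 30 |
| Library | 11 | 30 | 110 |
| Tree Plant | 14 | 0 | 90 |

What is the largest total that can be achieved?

3970

Meeting every minimum uses 10+0+30+10+30+0 = 80 person-hours, leaving 290.
Rank by impact score per hour: Meals 17 > Tree Plant 14 > Library 11 > Shelter 10 > Park Build 6 > Coat Drive 3.
Meals: +20 to 30 (cap) — 270 left.
Tree Plant takes 90 more to reach its cap of 90 — 180 left.
Give Library 80 more to hit its cap of 110 — 100 left.
Shelter takes 50 more to reach its cap of 60 — 50 left.
Only 50 left; Park Build takes them to reach 50.
Total = 10×60 + 6×50 + 3×30 + 17×30 + 11×110 + 14×90 = 3970.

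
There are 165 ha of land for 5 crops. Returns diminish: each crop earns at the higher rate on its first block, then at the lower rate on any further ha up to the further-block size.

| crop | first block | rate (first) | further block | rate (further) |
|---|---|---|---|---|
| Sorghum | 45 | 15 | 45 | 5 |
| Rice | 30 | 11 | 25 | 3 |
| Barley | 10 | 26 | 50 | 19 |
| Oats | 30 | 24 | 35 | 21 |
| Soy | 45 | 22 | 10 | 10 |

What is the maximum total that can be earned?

3560

Treat each block as its own option and order by rate: Barley/first 26 > Oats/first 24 > Soy/first 22 > Oats/second 21 > Barley/second 19 > Sorghum/first 15 > Rice/first 11 > Soy/second 10 > Sorghum/second 5 > Rice/second 3.
Barley first at 26: fill all 10 — 155 left.
Oats first at 24: fill all 30 — 125 left.
Soy first at 22: fill all 45 — 80 left.
Oats second at 21: fill all 35 — 45 left.
Barley/second: +45 of 50 at 19; pool empty.
Total = 26×10 + 24×30 + 22×45 + 21×35 + 19×45 = 3560.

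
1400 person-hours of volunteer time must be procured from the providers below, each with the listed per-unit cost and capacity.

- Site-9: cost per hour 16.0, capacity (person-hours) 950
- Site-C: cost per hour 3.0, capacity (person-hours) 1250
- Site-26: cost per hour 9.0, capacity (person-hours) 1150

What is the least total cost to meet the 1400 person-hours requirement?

5100

Cheapest first:
Site-C (3.0): use full 1250 ; 150 person-hours to go.
Site-26 at 9.0: take 150 of its 1150 ; requirement met.
Site-9: unused.
Cost = 1250×3.0 + 150×9.0 = 5100.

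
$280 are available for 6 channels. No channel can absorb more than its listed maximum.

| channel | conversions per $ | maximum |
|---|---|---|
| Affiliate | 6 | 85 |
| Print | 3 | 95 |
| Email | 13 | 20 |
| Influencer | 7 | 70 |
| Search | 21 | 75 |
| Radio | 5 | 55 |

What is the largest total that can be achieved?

Rank by conversions per $: Search 21 > Email 13 > Influencer 7 > Affiliate 6 > Radio 5 > Print 3.
Search: +75 to 75 (cap) ; 205 left.
Email: +20 to 20 (cap) ; 185 left.
Give Influencer 70 to hit its cap of 70 ; 115 left.
Give Affiliate 85 to hit its cap of 85 ; 30 left.
Radio: +30 (room for 55) → 30. Pool exhausted.
Total = 6×85 + 13×20 + 7×70 + 21×75 + 5×30 = 2985.

2985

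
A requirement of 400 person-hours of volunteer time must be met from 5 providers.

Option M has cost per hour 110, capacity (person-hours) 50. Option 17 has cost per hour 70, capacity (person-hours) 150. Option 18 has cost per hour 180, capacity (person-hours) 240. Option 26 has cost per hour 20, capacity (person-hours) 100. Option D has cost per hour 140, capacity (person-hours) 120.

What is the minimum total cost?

Fill from the cheapest provider first.
Option 26 at 20: take all 100 person-hours → 300 still needed.
Option 17 (70): use full 150 → 150 person-hours to go.
Option M (110): use full 50 → 100 person-hours to go.
Option D (140): take the remaining 100 → done.
Option 18: unused.
Cost = 100×20 + 150×70 + 50×110 + 100×140 = 32000.

32000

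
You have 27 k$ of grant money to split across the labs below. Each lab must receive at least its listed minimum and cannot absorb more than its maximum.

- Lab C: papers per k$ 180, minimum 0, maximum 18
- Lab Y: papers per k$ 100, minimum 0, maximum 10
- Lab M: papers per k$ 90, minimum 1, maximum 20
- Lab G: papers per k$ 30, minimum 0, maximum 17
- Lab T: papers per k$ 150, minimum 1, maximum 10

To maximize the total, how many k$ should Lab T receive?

Meeting every minimum uses 0+0+1+0+1 = 2 k$, leaving 25.
Rank by papers per k$: Lab C 180 > Lab T 150 > Lab Y 100 > Lab M 90 > Lab G 30.
Give Lab C 18 more to hit its cap of 18 → 7 left.
Only 7 left; Lab T takes them to reach 8.

8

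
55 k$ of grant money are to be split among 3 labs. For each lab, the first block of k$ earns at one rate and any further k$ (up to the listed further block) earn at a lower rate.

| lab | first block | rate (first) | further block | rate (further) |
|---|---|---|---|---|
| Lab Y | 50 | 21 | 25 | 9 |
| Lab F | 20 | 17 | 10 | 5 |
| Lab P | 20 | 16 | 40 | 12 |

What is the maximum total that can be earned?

Order all 6 blocks by rate: Lab Y/T1 21 > Lab F/T1 17 > Lab P/T1 16 > Lab P/T2 12 > Lab Y/T2 9 > Lab F/T2 5.
Fill Lab Y T1 block (50 at 21) → 5 left.
Lab F/T1: +5 of 20 at 17; pool empty.
Total = 21×50 + 17×5 = 1135.

1135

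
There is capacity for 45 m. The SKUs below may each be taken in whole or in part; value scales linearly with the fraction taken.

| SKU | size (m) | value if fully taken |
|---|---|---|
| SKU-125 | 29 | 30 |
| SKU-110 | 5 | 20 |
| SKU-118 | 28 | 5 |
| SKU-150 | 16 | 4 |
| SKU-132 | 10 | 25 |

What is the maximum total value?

75.25

Sort by value density: SKU-110 20/5≈4, SKU-132 25/10≈2.5, SKU-125 30/29≈1.03, SKU-150 4/16≈0.25, SKU-118 5/28≈0.179.
All 5 m of SKU-110 fit (value 20) — 40 remain.
All 10 m of SKU-132 fit (value 25) — 30 remain.
All 29 m of SKU-125 fit (value 30) — 1 remain.
Fill the last 1 m with part of SKU-150: 1/16 of it earns 0.25.
Total value = 75.25.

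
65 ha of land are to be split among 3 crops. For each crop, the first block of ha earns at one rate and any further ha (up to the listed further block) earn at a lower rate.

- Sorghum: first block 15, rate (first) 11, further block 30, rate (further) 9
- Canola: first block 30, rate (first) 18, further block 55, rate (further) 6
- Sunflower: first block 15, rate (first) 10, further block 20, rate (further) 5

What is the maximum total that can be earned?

Treat each block as its own option and order by rate: Canola/first 18 > Sorghum/first 11 > Sunflower/first 10 > Sorghum/second 9 > Canola/second 6 > Sunflower/second 5.
Canola first at 18: fill all 30 → 35 left.
Fill Sorghum first block (15 at 11) → 20 left.
Sunflower first at 10: fill all 15 → 5 left.
Sorghum/second: +5 of 30 at 9; pool empty.
Total = 18×30 + 11×15 + 10×15 + 9×5 = 900.

900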